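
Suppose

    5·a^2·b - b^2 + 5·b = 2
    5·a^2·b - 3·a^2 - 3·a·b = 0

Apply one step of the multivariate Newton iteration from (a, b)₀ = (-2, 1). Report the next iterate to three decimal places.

At (-2, 1): F = (22.000, 14.000).
Jacobian J = [[10·a·b, 5·a^2 - 2·b + 5], [10·a·b - 6·a - 3·b, 5·a^2 - 3·a]].
At the point, J = [[-20.000, 23.000], [-11.000, 26.000]] (det J = -267.000).
Solving J·Δ = −F gives Δ = (0.936, -0.142).
Then the next iterate is (a, b)₁ = (-1.064, 0.858).

(-1.064, 0.858)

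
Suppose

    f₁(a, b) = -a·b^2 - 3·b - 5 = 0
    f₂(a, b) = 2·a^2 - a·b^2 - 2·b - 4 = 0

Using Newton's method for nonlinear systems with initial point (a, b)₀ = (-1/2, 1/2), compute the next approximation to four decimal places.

At (-1/2, 1/2): F = (-6.3750, -4.3750).
Jacobian J = [[-b^2, -2·a·b - 3], [4·a - b^2, -2·a·b - 2]].
At the point, J = [[-0.2500, -2.5000], [-2.2500, -1.5000]] (det J = -5.2500).
Solving J·Δ = −F gives Δ = (-0.2619, -2.5238).
Then the next iterate is (a, b)₁ = (-0.7619, -2.0238).

(-0.7619, -2.0238)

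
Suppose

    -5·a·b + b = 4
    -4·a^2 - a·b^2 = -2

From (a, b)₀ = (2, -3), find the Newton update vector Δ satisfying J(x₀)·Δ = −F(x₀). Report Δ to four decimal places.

(-0.2667, 2.1111)

At (2, -3): F = (23.0000, -32.0000).
Jacobian J = [[-5·b, -5·a + 1], [-8·a - b^2, -2·a·b]].
At the point, J = [[15.0000, -9.0000], [-25.0000, 12.0000]] (det J = -45.0000).
Solving J·Δ = −F gives Δ = (-0.2667, 2.1111).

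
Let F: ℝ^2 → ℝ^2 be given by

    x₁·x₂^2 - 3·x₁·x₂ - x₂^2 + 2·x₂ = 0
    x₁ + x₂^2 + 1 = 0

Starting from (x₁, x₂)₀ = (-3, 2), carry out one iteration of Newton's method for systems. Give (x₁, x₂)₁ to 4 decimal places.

(8.3333, -1.3333)

At (-3, 2): F = (6.0000, 2.0000).
Jacobian J = [[x₂^2 - 3·x₂, 2·x₁·x₂ - 3·x₁ - 2·x₂ + 2], [1, 2·x₂]].
At the point, J = [[-2.0000, -5.0000], [1.0000, 4.0000]] (det J = -3.0000).
Solving J·Δ = −F gives Δ = (11.3333, -3.3333).
Then the next iterate is (x₁, x₂)₁ = (8.3333, -1.3333).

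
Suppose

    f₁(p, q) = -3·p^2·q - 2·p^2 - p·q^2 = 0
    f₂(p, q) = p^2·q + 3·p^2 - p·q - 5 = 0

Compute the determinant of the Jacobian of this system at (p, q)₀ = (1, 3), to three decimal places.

81.000

J = [[-6·p·q - 4·p - q^2, -3·p^2 - 2·p·q], [2·p·q + 6·p - q, p^2 - p]].
At the point, J = [[-31.000, -9.000], [9.000, 0.000]].
det J = 81.000.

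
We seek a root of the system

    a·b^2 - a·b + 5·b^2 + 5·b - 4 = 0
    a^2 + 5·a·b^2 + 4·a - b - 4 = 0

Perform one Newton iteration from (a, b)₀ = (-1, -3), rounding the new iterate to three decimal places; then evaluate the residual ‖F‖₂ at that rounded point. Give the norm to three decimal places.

At (-1, -3): F = (14.000, -49.000).
Jacobian J = [[b^2 - b, 2·a·b - a + 10·b + 5], [2·a + 5·b^2 + 4, 10·a·b - 1]].
At the point, J = [[12.000, -18.000], [47.000, 29.000]] (det J = 1194.000).
Solving J·Δ = −F gives Δ = (0.399, 1.044).
Then the next iterate is (a, b)₁ = (-0.601, -1.956).
Re-evaluating at (-0.601, -1.956): F = (1.87474, -15.58374), so ‖F‖₂ = 15.696.

15.696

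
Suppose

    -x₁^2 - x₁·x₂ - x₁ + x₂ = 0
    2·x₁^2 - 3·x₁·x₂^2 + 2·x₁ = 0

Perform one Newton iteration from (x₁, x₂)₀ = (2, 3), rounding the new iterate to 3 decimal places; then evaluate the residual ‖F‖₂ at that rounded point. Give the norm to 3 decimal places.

At (2, 3): F = (-9.000, -42.000).
Jacobian J = [[-2·x₁ - x₂ - 1, -x₁ + 1], [4·x₁ - 3·x₂^2 + 2, -6·x₁·x₂]].
At the point, J = [[-8.000, -1.000], [-17.000, -36.000]] (det J = 271.000).
Solving J·Δ = −F gives Δ = (-1.041, -0.675).
Then the next iterate is (x₁, x₂)₁ = (0.959, 2.325).
Re-evaluating at (0.959, 2.325): F = (-1.78336, -11.79462), so ‖F‖₂ = 11.929.

11.929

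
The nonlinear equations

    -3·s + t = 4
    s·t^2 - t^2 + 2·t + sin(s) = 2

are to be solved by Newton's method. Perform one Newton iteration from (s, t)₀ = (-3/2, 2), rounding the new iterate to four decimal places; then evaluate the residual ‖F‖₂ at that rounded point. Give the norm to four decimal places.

At (-3/2, 2): F = (2.5000, -8.997495).
Jacobian J = [[-3, 1], [t^2 + cos(s), 2·s·t - 2·t + 2]].
At the point, J = [[-3.0000, 1.0000], [4.070737, -8.0000]] (det J = 19.929263).
Solving J·Δ = −F gives Δ = (0.5521, -0.8438).
Then the next iterate is (s, t)₁ = (-0.9479, 1.1562).
Re-evaluating at (-0.9479, 1.1562): F = (-0.0001, -3.103742), so ‖F‖₂ = 3.1037.

3.1037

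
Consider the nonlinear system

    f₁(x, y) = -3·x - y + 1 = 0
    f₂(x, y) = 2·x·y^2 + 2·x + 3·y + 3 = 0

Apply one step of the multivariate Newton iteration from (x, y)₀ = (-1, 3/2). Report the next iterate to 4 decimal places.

(-0.5806, 2.7419)

At (-1, 3/2): F = (2.5000, 1.0000).
Jacobian J = [[-3, -1], [2·y^2 + 2, 4·x·y + 3]].
At the point, J = [[-3.0000, -1.0000], [6.5000, -3.0000]] (det J = 15.5000).
Solving J·Δ = −F gives Δ = (0.4194, 1.2419).
Then the next iterate is (x, y)₁ = (-0.5806, 2.7419).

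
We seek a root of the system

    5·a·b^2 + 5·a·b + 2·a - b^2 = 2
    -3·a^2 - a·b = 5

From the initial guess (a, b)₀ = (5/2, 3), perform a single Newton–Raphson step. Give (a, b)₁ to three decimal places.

(0.833, 2.501)

At (5/2, 3): F = (144.000, -31.250).
Jacobian J = [[5·b^2 + 5·b + 2, 10·a·b + 5·a - 2·b], [-6·a - b, -a]].
At the point, J = [[62.000, 81.500], [-18.000, -2.500]] (det J = 1312.000).
Solving J·Δ = −F gives Δ = (-1.667, -0.499).
Then the next iterate is (a, b)₁ = (0.833, 2.501).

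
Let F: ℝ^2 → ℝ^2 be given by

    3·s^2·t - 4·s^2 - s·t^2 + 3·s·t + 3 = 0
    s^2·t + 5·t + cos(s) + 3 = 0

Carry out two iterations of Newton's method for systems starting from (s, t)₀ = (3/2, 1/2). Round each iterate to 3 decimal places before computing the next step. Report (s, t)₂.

(1.443, -0.757)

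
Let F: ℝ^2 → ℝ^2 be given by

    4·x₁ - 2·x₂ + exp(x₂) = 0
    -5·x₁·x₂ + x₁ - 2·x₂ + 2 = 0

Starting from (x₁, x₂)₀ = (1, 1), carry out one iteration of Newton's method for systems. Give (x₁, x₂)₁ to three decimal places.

(-0.200, 1.114)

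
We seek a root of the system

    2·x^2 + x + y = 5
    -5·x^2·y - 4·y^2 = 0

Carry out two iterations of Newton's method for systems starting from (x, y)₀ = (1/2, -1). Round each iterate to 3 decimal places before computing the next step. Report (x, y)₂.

(1.745, -1.588)

At (1/2, -1): F = (-5.000, -2.750).
Jacobian J = [[4·x + 1, 1], [-10·x·y, -5·x^2 - 8·y]].
At the point, J = [[3.000, 1.000], [5.000, 6.750]] (det J = 15.250).
Solving J·Δ = −F gives Δ = (2.033, -1.098).
Then the next iterate is (x, y)₁ = (2.533, -2.098).
Round to (2.533, -2.098) and repeat: F = (8.26718, 49.69836), J = [[11.132, 1.000], [53.14234, -15.29644]].
Δ = (-0.788, 0.510), so (x, y)₂ = (1.745, -1.588).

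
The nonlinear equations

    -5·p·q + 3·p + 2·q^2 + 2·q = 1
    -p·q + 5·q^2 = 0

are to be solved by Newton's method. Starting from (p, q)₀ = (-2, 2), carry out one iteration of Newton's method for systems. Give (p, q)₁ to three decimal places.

At (-2, 2): F = (25.000, 24.000).
Jacobian J = [[-5·q + 3, -5·p + 4·q + 2], [-q, -p + 10·q]].
At the point, J = [[-7.000, 20.000], [-2.000, 22.000]] (det J = -114.000).
Solving J·Δ = −F gives Δ = (0.614, -1.035).
Then the next iterate is (p, q)₁ = (-1.386, 0.965).

(-1.386, 0.965)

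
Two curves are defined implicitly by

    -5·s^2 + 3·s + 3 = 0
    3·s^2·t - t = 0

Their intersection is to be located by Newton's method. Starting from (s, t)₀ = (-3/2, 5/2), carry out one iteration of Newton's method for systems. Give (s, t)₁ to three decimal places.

At (-3/2, 5/2): F = (-12.750, 14.375).
Jacobian J = [[-10·s + 3, 0], [6·s·t, 3·s^2 - 1]].
At the point, J = [[18.000, 0.000], [-22.500, 5.750]] (det J = 103.500).
Solving J·Δ = −F gives Δ = (0.708, 0.272).
Then the next iterate is (s, t)₁ = (-0.792, 2.772).

(-0.792, 2.772)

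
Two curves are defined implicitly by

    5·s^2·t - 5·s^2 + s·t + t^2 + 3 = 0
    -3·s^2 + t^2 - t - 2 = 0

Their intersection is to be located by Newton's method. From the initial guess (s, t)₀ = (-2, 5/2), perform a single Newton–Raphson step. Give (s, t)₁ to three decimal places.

(-1.034, 2.165)

At (-2, 5/2): F = (34.250, -10.250).
Jacobian J = [[10·s·t - 10·s + t, 5·s^2 + s + 2·t], [-6·s, 2·t - 1]].
At the point, J = [[-27.500, 23.000], [12.000, 4.000]] (det J = -386.000).
Solving J·Δ = −F gives Δ = (0.966, -0.335).
Then the next iterate is (s, t)₁ = (-1.034, 2.165).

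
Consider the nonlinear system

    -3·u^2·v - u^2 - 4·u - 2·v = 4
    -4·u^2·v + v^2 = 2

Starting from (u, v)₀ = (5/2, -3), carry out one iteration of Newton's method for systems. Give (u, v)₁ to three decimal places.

At (5/2, -3): F = (42.000, 82.000).
Jacobian J = [[-6·u·v - 2·u - 4, -3·u^2 - 2], [-8·u·v, -4·u^2 + 2·v]].
At the point, J = [[36.000, -20.750], [60.000, -31.000]] (det J = 129.000).
Solving J·Δ = −F gives Δ = (-3.097, -3.349).
Then the next iterate is (u, v)₁ = (-0.597, -6.349).

(-0.597, -6.349)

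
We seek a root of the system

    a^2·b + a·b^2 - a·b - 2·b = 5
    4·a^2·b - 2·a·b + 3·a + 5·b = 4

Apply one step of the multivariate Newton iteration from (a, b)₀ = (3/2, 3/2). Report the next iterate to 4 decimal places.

At (3/2, 3/2): F = (-3.5000, 17.0000).
Jacobian J = [[2·a·b + b^2 - b, a^2 + 2·a·b - a - 2], [8·a·b - 2·b + 3, 4·a^2 - 2·a + 5]].
At the point, J = [[5.2500, 3.2500], [18.0000, 11.0000]] (det J = -0.7500).
Solving J·Δ = −F gives Δ = (-125.0000, 203.0000).
Then the next iterate is (a, b)₁ = (-123.5000, 204.5000).

(-123.5000, 204.5000)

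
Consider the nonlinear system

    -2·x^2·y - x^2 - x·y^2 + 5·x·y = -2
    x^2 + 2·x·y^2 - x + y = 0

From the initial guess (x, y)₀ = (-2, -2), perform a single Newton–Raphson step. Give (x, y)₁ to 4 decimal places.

(-0.8956, -1.4890)

At (-2, -2): F = (42.0000, -12.0000).
Jacobian J = [[-4·x·y - 2·x - y^2 + 5·y, -2·x^2 - 2·x·y + 5·x], [2·x + 2·y^2 - 1, 4·x·y + 1]].
At the point, J = [[-26.0000, -26.0000], [3.0000, 17.0000]] (det J = -364.0000).
Solving J·Δ = −F gives Δ = (1.1044, 0.5110).
Then the next iterate is (x, y)₁ = (-0.8956, -1.4890).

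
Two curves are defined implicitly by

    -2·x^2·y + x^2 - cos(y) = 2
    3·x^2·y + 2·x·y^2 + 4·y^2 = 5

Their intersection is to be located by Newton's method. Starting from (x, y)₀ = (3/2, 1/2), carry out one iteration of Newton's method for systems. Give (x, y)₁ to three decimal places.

At (3/2, 1/2): F = (-2.87758, 0.125).
Jacobian J = [[-4·x·y + 2·x, -2·x^2 + sin(y)], [6·x·y + 2·y^2, 3·x^2 + 4·x·y + 8·y]].
At the point, J = [[0.000, -4.02057], [5.000, 13.750]] (det J = 20.10287).
Solving J·Δ = −F gives Δ = (1.943, -0.716).
Then the next iterate is (x, y)₁ = (3.443, -0.216).

(3.443, -0.216)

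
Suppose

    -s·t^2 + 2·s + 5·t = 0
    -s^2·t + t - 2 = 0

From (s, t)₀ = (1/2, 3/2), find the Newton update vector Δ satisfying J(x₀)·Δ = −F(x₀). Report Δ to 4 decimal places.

(-1.6975, -2.2284)

At (1/2, 3/2): F = (7.3750, -0.8750).
Jacobian J = [[-t^2 + 2, -2·s·t + 5], [-2·s·t, -s^2 + 1]].
At the point, J = [[-0.2500, 3.5000], [-1.5000, 0.7500]] (det J = 5.0625).
Solving J·Δ = −F gives Δ = (-1.6975, -2.2284).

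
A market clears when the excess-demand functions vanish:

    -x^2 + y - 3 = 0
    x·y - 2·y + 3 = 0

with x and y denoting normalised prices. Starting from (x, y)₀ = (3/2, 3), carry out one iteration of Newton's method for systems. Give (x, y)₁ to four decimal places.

(1.2500, 4.5000)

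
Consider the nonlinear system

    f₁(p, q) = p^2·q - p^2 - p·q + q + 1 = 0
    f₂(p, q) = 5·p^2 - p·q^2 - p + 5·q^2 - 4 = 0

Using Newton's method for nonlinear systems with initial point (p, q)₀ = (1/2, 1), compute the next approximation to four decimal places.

(1.6167, 0.4889)

At (1/2, 1): F = (1.5000, 1.2500).
Jacobian J = [[2·p·q - 2·p - q, p^2 - p + 1], [10·p - q^2 - 1, -2·p·q + 10·q]].
At the point, J = [[-1.0000, 0.7500], [3.0000, 9.0000]] (det J = -11.2500).
Solving J·Δ = −F gives Δ = (1.1167, -0.5111).
Then the next iterate is (p, q)₁ = (1.6167, 0.4889).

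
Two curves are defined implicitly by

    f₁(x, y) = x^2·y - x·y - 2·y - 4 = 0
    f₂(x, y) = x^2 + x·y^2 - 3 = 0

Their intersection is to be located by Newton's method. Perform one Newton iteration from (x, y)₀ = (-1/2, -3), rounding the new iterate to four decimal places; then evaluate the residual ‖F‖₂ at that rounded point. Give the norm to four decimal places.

3.5410

At (-1/2, -3): F = (-0.2500, -7.2500).
Jacobian J = [[2·x·y - y, x^2 - x - 2], [2·x + y^2, 2·x·y]].
At the point, J = [[6.0000, -1.2500], [8.0000, 3.0000]] (det J = 28.0000).
Solving J·Δ = −F gives Δ = (0.3504, 1.4821).
Then the next iterate is (x, y)₁ = (-0.1496, -1.5179).
Re-evaluating at (-0.1496, -1.5179): F = (-1.225249, -3.322301), so ‖F‖₂ = 3.5410.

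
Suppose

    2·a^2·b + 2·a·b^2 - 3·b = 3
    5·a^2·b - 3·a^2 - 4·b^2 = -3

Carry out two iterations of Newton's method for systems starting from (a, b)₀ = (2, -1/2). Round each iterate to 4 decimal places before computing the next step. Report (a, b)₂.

At (2, -1/2): F = (-4.5000, -20.0000).
Jacobian J = [[4·a·b + 2·b^2, 2·a^2 + 4·a·b - 3], [10·a·b - 6·a, 5·a^2 - 8·b]].
At the point, J = [[-3.5000, 1.0000], [-22.0000, 24.0000]] (det J = -62.0000).
Solving J·Δ = −F gives Δ = (-1.4194, -0.4677).
Then the next iterate is (a, b)₁ = (0.5806, -0.9677).
Round to (0.5806, -0.9677) and repeat: F = (0.338082, -3.388103), J = [[-0.374500, -4.573194], [-9.102066, 9.427082]].
Δ = (-0.2726, 0.0962), so (a, b)₂ = (0.3080, -0.8715).

(0.3080, -0.8715)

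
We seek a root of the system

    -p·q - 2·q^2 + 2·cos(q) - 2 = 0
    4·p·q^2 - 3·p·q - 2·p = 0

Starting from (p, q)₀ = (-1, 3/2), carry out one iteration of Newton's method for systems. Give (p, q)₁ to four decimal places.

(-1.8468, 0.9870)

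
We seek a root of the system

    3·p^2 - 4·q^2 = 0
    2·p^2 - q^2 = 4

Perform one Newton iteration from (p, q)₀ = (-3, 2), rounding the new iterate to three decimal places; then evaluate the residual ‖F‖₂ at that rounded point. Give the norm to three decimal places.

At (-3, 2): F = (11.000, 10.000).
Jacobian J = [[6·p, -8·q], [4·p, -2·q]].
At the point, J = [[-18.000, -16.000], [-12.000, -4.000]] (det J = -120.000).
Solving J·Δ = −F gives Δ = (0.967, -0.400).
Then the next iterate is (p, q)₁ = (-2.033, 1.600).
Re-evaluating at (-2.033, 1.600): F = (2.15927, 1.70618), so ‖F‖₂ = 2.752.

2.752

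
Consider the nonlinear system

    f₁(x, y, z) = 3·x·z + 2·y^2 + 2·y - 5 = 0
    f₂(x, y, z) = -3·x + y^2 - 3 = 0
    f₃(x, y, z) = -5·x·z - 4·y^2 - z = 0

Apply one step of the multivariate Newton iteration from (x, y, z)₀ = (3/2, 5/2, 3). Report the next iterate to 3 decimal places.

At (3/2, 5/2, 3): F = (26.000, -1.250, -50.500).
Jacobian J = [[3·z, 4·y + 2, 3·x], [-3, 2·y, 0], [-5·z, -8·y, -5·x - 1]].
At the point, J = [[9.000, 12.000, 4.500], [-3.000, 5.000, 0.000], [-15.000, -20.000, -8.500]] (det J = -81.000).
Solving J·Δ = −F gives Δ = (0.201, 0.370, -7.167).
Then the next iterate is (x, y, z)₁ = (1.701, 2.870, -4.167).

(1.701, 2.870, -4.167)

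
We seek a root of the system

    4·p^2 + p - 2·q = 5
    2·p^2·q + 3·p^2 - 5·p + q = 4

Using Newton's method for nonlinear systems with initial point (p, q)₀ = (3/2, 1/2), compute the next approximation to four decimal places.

(1.2573, 1.1725)

At (3/2, 1/2): F = (4.5000, -2.0000).
Jacobian J = [[8·p + 1, -2], [4·p·q + 6·p - 5, 2·p^2 + 1]].
At the point, J = [[13.0000, -2.0000], [7.0000, 5.5000]] (det J = 85.5000).
Solving J·Δ = −F gives Δ = (-0.2427, 0.6725).
Then the next iterate is (p, q)₁ = (1.2573, 1.1725).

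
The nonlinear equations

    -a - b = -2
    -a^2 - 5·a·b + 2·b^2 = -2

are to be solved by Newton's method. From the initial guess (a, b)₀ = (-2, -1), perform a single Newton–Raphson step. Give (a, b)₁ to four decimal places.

At (-2, -1): F = (5.0000, -10.0000).
Jacobian J = [[-1, -1], [-2·a - 5·b, -5·a + 4·b]].
At the point, J = [[-1.0000, -1.0000], [9.0000, 6.0000]] (det J = 3.0000).
Solving J·Δ = −F gives Δ = (-6.6667, 11.6667).
Then the next iterate is (a, b)₁ = (-8.6667, 10.6667).

(-8.6667, 10.6667)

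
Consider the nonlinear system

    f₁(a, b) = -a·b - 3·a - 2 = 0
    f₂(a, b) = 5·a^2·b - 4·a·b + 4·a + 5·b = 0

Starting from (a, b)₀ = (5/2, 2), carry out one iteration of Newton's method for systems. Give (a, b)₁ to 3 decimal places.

(-11.308, 23.815)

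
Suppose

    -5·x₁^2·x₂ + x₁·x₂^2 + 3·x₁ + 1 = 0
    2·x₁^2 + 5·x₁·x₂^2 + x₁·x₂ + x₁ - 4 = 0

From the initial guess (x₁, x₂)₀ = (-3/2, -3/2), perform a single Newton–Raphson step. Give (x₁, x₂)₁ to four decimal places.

(-1.1834, -0.8276)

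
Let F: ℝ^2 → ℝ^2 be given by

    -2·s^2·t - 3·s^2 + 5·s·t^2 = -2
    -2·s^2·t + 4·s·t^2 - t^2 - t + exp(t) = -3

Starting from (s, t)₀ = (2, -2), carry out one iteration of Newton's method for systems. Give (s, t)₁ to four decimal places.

(0.9824, -1.5505)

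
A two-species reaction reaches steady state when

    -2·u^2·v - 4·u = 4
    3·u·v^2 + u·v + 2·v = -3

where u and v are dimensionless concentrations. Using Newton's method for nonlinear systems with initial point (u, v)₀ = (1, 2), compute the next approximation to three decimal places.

(0.092, 1.447)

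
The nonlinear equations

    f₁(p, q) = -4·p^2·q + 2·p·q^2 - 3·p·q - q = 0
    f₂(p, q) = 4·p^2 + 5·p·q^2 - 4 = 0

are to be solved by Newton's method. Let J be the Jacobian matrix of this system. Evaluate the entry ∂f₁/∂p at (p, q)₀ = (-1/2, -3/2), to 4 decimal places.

∂f₁/∂p = -8·p·q + 2·q^2 - 3·q.
At (-1/2, -3/2) this is 3.0000.

3.0000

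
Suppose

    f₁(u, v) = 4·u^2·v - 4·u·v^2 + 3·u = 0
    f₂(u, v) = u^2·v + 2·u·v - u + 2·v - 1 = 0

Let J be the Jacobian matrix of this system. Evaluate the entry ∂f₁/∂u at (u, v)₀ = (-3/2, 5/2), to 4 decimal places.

-52.0000

∂f₁/∂u = 8·u·v - 4·v^2 + 3.
At (-3/2, 5/2) this is -52.0000.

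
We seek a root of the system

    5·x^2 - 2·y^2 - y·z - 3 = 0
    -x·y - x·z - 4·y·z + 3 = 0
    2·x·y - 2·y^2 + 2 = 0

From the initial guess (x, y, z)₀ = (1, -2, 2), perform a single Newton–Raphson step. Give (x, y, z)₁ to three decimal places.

(0.915, -1.034, 0.528)

At (1, -2, 2): F = (-2.000, 19.000, -10.000).
Jacobian J = [[10·x, -4·y - z, -y], [-y - z, -x - 4·z, -x - 4·y], [2·y, 2·x - 4·y, 0]].
At the point, J = [[10.000, 6.000, 2.000], [0.000, -9.000, 7.000], [-4.000, 10.000, 0.000]] (det J = -940.000).
Solving J·Δ = −F gives Δ = (-0.085, 0.966, -1.472).
Then the next iterate is (x, y, z)₁ = (0.915, -1.034, 0.528).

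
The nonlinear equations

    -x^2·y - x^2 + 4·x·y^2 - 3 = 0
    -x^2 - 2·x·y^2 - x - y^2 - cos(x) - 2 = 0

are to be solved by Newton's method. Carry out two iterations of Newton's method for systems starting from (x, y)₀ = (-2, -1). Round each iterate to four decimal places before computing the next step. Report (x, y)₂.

(-5.3236, -4.2530)

At (-2, -1): F = (-11.0000, -0.583853).
Jacobian J = [[-2·x·y - 2·x + 4·y^2, -x^2 + 8·x·y], [-2·x - 2·y^2 + sin(x) - 1, -4·x·y - 2·y]].
At the point, J = [[4.0000, 12.0000], [0.090703, -6.0000]] (det J = -25.088431).
Solving J·Δ = −F gives Δ = (2.9100, -0.0533).
Then the next iterate is (x, y)₁ = (0.9100, -1.0533).
Round to (0.9100, -1.0533) and repeat: F = (1.082503, -7.480469), J = [[4.534770, -8.496124], [-4.249378, 5.940612]].
Δ = (-6.2336, -3.1997), so (x, y)₂ = (-5.3236, -4.2530).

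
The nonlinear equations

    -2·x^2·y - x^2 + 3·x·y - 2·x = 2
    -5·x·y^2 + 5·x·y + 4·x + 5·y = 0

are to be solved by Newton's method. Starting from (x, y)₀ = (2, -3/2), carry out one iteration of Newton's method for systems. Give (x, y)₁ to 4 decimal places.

At (2, -3/2): F = (-7.0000, -37.0000).
Jacobian J = [[-4·x·y - 2·x + 3·y - 2, -2·x^2 + 3·x], [-5·y^2 + 5·y + 4, -10·x·y + 5·x + 5]].
At the point, J = [[1.5000, -2.0000], [-14.7500, 45.0000]] (det J = 38.0000).
Solving J·Δ = −F gives Δ = (10.2368, 4.1776).
Then the next iterate is (x, y)₁ = (12.2368, 2.6776).

(12.2368, 2.6776)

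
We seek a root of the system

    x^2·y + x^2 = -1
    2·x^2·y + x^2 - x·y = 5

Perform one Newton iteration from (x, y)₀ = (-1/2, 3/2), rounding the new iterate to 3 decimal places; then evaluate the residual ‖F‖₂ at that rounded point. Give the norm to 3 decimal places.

80.197

At (-1/2, 3/2): F = (1.625, -3.250).
Jacobian J = [[2·x·y + 2·x, x^2], [4·x·y + 2·x - y, 2·x^2 - x]].
At the point, J = [[-2.500, 0.250], [-5.500, 1.000]] (det J = -1.125).
Solving J·Δ = −F gives Δ = (2.167, 15.167).
Then the next iterate is (x, y)₁ = (1.667, 16.667).
Re-evaluating at (1.667, 16.667): F = (50.09463, 62.62649), so ‖F‖₂ = 80.197.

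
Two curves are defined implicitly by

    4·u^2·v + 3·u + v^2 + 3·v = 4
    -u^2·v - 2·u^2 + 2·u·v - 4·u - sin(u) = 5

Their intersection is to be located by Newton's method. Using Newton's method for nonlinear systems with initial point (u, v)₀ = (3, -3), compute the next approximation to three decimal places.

(-0.825, -7.876)

At (3, -3): F = (-103.000, -26.14112).
Jacobian J = [[8·u·v + 3, 4·u^2 + 2·v + 3], [-2·u·v - 4·u + 2·v - cos(u) - 4, -u^2 + 2·u]].
At the point, J = [[-69.000, 33.000], [-3.01001, -3.000]] (det J = 306.33025).
Solving J·Δ = −F gives Δ = (-3.825, -4.876).
Then the next iterate is (u, v)₁ = (-0.825, -7.876).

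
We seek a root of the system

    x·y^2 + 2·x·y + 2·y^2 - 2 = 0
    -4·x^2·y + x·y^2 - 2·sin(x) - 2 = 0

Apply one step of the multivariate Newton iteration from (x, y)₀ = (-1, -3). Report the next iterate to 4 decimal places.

(-0.6130, -1.2299)

At (-1, -3): F = (13.0000, 2.682942).
Jacobian J = [[y^2 + 2·y, 2·x·y + 2·x + 4·y], [-8·x·y + y^2 - 2·cos(x), -4·x^2 + 2·x·y]].
At the point, J = [[3.0000, -8.0000], [-16.080605, 2.0000]] (det J = -122.644837).
Solving J·Δ = −F gives Δ = (0.3870, 1.7701).
Then the next iterate is (x, y)₁ = (-0.6130, -1.2299).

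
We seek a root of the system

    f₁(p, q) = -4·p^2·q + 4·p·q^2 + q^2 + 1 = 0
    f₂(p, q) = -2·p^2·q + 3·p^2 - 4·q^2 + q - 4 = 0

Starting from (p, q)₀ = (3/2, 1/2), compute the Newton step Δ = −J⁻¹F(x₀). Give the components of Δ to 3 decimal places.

At (3/2, 1/2): F = (-1.750, 0.000).
Jacobian J = [[-8·p·q + 4·q^2, -4·p^2 + 8·p·q + 2·q], [-4·p·q + 6·p, -2·p^2 - 8·q + 1]].
At the point, J = [[-5.000, -2.000], [6.000, -7.500]] (det J = 49.500).
Solving J·Δ = −F gives Δ = (-0.265, -0.212).

(-0.265, -0.212)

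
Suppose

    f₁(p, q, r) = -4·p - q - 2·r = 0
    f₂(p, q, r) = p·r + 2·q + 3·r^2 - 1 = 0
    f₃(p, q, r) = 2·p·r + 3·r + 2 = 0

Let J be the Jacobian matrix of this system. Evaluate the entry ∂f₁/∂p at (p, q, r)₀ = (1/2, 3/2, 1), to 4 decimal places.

-4.0000

∂f₁/∂p = -4.
At (1/2, 3/2, 1) this is -4.0000.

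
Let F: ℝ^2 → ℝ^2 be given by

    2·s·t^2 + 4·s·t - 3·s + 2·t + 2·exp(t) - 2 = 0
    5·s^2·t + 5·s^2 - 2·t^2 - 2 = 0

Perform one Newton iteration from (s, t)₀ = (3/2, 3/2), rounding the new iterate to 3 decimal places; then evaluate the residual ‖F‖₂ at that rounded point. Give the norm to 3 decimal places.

At (3/2, 3/2): F = (21.21338, 21.625).
Jacobian J = [[2·t^2 + 4·t - 3, 4·s·t + 4·s + 2·exp(t) + 2], [10·s·t + 10·s, 5·s^2 - 4·t]].
At the point, J = [[7.500, 25.96338], [37.500, 5.250]] (det J = -934.25168).
Solving J·Δ = −F gives Δ = (-0.482, -0.678).
Then the next iterate is (s, t)₁ = (1.018, 0.822).
Re-evaluating at (1.018, 0.822): F = (5.86297, 6.08954), so ‖F‖₂ = 8.453.

8.453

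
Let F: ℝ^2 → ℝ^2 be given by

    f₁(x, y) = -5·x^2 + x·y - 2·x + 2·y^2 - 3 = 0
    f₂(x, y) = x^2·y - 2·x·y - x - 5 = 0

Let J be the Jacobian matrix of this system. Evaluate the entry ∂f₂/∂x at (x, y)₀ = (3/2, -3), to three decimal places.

∂f₂/∂x = 2·x·y - 2·y - 1.
At (3/2, -3) this is -4.000.

-4.000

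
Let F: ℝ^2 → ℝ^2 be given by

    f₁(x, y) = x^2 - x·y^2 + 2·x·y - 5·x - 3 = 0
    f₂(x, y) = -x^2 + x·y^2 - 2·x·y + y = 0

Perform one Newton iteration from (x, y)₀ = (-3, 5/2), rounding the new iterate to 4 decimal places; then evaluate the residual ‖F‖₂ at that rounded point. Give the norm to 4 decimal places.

At (-3, 5/2): F = (24.7500, -10.2500).
Jacobian J = [[2·x - y^2 + 2·y - 5, -2·x·y + 2·x], [-2·x + y^2 - 2·y, 2·x·y - 2·x + 1]].
At the point, J = [[-12.2500, 9.0000], [7.2500, -8.0000]] (det J = 32.7500).
Solving J·Δ = −F gives Δ = (3.2290, 1.6450).
Then the next iterate is (x, y)₁ = (0.2290, 4.1450).
Re-evaluating at (0.2290, 4.1450): F = (-6.128604, 6.128604), so ‖F‖₂ = 8.6672.

8.6672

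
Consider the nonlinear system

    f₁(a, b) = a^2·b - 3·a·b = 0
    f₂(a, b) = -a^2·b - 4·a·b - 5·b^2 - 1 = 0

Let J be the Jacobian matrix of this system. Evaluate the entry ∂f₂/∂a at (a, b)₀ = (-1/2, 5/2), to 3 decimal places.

-7.500

∂f₂/∂a = -2·a·b - 4·b.
At (-1/2, 5/2) this is -7.500.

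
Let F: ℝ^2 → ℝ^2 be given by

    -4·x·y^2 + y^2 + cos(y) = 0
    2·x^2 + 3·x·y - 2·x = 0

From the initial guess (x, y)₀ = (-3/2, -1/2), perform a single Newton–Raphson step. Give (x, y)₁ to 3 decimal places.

At (-3/2, -1/2): F = (2.62758, 9.750).
Jacobian J = [[-4·y^2, -8·x·y + 2·y - sin(y)], [4·x + 3·y - 2, 3·x]].
At the point, J = [[-1.000, -6.52057], [-9.500, -4.500]] (det J = -57.44546).
Solving J·Δ = −F gives Δ = (0.901, 0.265).
Then the next iterate is (x, y)₁ = (-0.599, -0.235).

(-0.599, -0.235)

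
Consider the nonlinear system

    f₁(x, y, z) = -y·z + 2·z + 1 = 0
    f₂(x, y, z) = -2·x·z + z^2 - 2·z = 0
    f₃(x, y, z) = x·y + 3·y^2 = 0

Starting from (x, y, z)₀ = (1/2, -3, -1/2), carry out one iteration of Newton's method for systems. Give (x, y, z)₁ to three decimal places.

(-0.716, -1.334, -0.367)

At (1/2, -3, -1/2): F = (-1.500, 1.750, 25.500).
Jacobian J = [[0, -z, -y + 2], [-2·z, 0, -2·x + 2·z - 2], [y, x + 6·y, 0]].
At the point, J = [[0.000, 0.500, 5.000], [1.000, 0.000, -4.000], [-3.000, -17.500, 0.000]] (det J = -81.500).
Solving J·Δ = −F gives Δ = (-1.216, 1.666, 0.133).
Then the next iterate is (x, y, z)₁ = (-0.716, -1.334, -0.367).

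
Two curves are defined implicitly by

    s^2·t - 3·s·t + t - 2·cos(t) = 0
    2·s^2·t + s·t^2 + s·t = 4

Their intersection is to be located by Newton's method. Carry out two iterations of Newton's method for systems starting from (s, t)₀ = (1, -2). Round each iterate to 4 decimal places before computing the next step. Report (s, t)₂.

(1.8160, 8.1953)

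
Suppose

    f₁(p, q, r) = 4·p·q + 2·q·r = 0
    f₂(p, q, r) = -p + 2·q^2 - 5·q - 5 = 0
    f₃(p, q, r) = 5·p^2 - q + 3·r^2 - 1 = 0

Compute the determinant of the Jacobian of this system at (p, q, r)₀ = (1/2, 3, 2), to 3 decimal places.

876.000

J = [[4·q, 4·p + 2·r, 2·q], [-1, 4·q - 5, 0], [10·p, -1, 6·r]].
At the point, J = [[12.000, 6.000, 6.000], [-1.000, 7.000, 0.000], [5.000, -1.000, 12.000]].
det J = 876.000.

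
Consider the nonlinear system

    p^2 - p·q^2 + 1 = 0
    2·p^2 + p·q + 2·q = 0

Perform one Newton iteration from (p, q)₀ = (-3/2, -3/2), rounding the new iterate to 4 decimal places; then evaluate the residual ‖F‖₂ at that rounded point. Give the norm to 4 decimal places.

2.5600

At (-3/2, -3/2): F = (6.6250, 3.7500).
Jacobian J = [[2·p - q^2, -2·p·q], [4·p + q, p + 2]].
At the point, J = [[-5.2500, -4.5000], [-7.5000, 0.5000]] (det J = -36.3750).
Solving J·Δ = −F gives Δ = (0.5550, 0.8247).
Then the next iterate is (p, q)₁ = (-0.9450, -0.6753).
Re-evaluating at (-0.9450, -0.6753): F = (2.323973, 1.073608), so ‖F‖₂ = 2.5600.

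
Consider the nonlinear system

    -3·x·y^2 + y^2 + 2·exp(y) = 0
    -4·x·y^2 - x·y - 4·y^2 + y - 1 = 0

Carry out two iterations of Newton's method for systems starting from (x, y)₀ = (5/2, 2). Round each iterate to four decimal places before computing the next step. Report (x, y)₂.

(4.7085, 0.0685)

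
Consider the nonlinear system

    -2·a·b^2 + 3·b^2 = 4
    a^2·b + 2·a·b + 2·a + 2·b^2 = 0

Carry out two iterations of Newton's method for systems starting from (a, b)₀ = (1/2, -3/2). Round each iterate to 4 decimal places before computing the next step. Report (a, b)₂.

(-24.5562, -1.6329)

At (1/2, -3/2): F = (0.5000, 3.6250).
Jacobian J = [[-2·b^2, -4·a·b + 6·b], [2·a·b + 2·b + 2, a^2 + 2·a + 4·b]].
At the point, J = [[-4.5000, -6.0000], [-2.5000, -4.7500]] (det J = 6.3750).
Solving J·Δ = −F gives Δ = (-3.0392, 2.3627).
Then the next iterate is (a, b)₁ = (-2.5392, 0.8627).
Round to (-2.5392, 0.8627) and repeat: F = (2.012360, -2.408743), J = [[-1.488503, 13.938471], [-0.655736, 4.819937]].
Δ = (-22.0170, -2.4956), so (a, b)₂ = (-24.5562, -1.6329).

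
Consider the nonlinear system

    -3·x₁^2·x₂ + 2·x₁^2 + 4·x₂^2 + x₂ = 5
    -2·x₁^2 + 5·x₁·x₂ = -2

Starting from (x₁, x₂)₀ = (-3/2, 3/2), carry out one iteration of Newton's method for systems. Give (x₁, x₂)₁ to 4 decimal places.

At (-3/2, 3/2): F = (-0.1250, -13.7500).
Jacobian J = [[-6·x₁·x₂ + 4·x₁, -3·x₁^2 + 8·x₂ + 1], [-4·x₁ + 5·x₂, 5·x₁]].
At the point, J = [[7.5000, 6.2500], [13.5000, -7.5000]] (det J = -140.6250).
Solving J·Δ = −F gives Δ = (0.6178, -0.7213).
Then the next iterate is (x₁, x₂)₁ = (-0.8822, 0.7787).

(-0.8822, 0.7787)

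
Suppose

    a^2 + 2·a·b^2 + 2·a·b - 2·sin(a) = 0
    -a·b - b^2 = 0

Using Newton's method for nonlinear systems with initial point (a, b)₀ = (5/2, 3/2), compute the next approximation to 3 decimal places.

(2.270, 0.472)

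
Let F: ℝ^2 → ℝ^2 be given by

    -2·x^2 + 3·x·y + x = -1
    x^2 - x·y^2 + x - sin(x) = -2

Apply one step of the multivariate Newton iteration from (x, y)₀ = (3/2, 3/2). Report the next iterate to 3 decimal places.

At (3/2, 3/2): F = (4.750, 1.37751).
Jacobian J = [[-4·x + 3·y + 1, 3·x], [2·x - y^2 - cos(x) + 1, -2·x·y]].
At the point, J = [[-0.500, 4.500], [1.67926, -4.500]] (det J = -5.30668).
Solving J·Δ = −F gives Δ = (-5.196, -1.633).
Then the next iterate is (x, y)₁ = (-3.696, -0.133).

(-3.696, -0.133)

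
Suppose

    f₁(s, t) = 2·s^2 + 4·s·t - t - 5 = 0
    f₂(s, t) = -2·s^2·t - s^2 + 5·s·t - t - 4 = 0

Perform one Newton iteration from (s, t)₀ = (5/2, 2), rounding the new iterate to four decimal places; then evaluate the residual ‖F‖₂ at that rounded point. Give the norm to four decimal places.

At (5/2, 2): F = (25.5000, -12.2500).
Jacobian J = [[4·s + 4·t, 4·s - 1], [-4·s·t - 2·s + 5·t, -2·s^2 + 5·s - 1]].
At the point, J = [[18.0000, 9.0000], [-15.0000, -1.0000]] (det J = 117.0000).
Solving J·Δ = −F gives Δ = (-0.7244, -1.3846).
Then the next iterate is (s, t)₁ = (1.7756, 0.6154).
Re-evaluating at (1.7756, 0.6154): F = (5.060928, -6.185045), so ‖F‖₂ = 7.9917.

7.9917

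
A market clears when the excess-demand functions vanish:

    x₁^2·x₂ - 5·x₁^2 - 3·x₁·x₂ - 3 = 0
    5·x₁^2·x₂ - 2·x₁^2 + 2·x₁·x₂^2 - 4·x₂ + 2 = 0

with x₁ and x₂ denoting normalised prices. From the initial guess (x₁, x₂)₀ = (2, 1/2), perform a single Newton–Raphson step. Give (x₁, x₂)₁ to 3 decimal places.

(0.769, 0.504)

At (2, 1/2): F = (-24.000, 3.000).
Jacobian J = [[2·x₁·x₂ - 10·x₁ - 3·x₂, x₁^2 - 3·x₁], [10·x₁·x₂ - 4·x₁ + 2·x₂^2, 5·x₁^2 + 4·x₁·x₂ - 4]].
At the point, J = [[-19.500, -2.000], [2.500, 20.000]] (det J = -385.000).
Solving J·Δ = −F gives Δ = (-1.231, 0.004).
Then the next iterate is (x₁, x₂)₁ = (0.769, 0.504).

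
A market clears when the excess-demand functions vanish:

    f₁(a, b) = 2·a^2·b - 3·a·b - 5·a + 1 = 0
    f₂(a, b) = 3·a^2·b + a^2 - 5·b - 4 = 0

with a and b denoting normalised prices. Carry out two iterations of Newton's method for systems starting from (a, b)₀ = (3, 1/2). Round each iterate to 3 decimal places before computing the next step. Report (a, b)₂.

(0.460, -1.107)

At (3, 1/2): F = (-9.500, 16.000).
Jacobian J = [[4·a·b - 3·b - 5, 2·a^2 - 3·a], [6·a·b + 2·a, 3·a^2 - 5]].
At the point, J = [[-0.500, 9.000], [15.000, 22.000]] (det J = -146.000).
Solving J·Δ = −F gives Δ = (-2.418, 0.921).
Then the next iterate is (a, b)₁ = (0.582, 1.421).
Round to (0.582, 1.421) and repeat: F = (-3.42841, -9.32230), J = [[-5.95491, -1.06855], [6.12613, -3.98383]].
Δ = (-0.122, -2.528), so (a, b)₂ = (0.460, -1.107).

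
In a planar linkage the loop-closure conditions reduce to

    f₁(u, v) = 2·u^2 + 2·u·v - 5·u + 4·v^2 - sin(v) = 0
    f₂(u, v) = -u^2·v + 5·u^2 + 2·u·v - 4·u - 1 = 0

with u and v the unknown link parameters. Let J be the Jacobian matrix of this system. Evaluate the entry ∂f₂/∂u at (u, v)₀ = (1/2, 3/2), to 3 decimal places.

∂f₂/∂u = -2·u·v + 10·u + 2·v - 4.
At (1/2, 3/2) this is 2.500.

2.500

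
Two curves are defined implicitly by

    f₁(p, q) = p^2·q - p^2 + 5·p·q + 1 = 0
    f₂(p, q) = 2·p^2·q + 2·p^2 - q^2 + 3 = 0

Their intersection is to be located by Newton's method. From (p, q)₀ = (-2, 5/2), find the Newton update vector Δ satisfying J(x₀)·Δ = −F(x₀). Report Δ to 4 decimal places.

At (-2, 5/2): F = (-18.0000, 24.7500).
Jacobian J = [[2·p·q - 2·p + 5·q, p^2 + 5·p], [4·p·q + 4·p, 2·p^2 - 2·q]].
At the point, J = [[6.5000, -6.0000], [-28.0000, 3.0000]] (det J = -148.5000).
Solving J·Δ = −F gives Δ = (0.6364, -2.3106).

(0.6364, -2.3106)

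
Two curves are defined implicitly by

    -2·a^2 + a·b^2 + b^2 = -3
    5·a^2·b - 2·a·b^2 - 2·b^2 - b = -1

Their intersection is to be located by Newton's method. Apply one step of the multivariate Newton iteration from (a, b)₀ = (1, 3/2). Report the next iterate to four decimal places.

(0.3469, 0.3929)

At (1, 3/2): F = (5.5000, -2.0000).
Jacobian J = [[-4·a + b^2, 2·a·b + 2·b], [10·a·b - 2·b^2, 5·a^2 - 4·a·b - 4·b - 1]].
At the point, J = [[-1.7500, 6.0000], [10.5000, -8.0000]] (det J = -49.0000).
Solving J·Δ = −F gives Δ = (-0.6531, -1.1071).
Then the next iterate is (a, b)₁ = (0.3469, 0.3929).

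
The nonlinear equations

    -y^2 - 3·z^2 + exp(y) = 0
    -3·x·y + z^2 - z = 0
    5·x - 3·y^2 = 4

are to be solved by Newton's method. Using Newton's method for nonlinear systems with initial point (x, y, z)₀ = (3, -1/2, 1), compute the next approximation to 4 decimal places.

At (3, -1/2, 1): F = (-2.643469, 4.5000, 10.2500).
Jacobian J = [[0, -2·y + exp(y), -6·z], [-3·y, -3·x, 2·z - 1], [5, -6·y, 0]].
At the point, J = [[0.0000, 1.606531, -6.0000], [1.5000, -9.0000, 1.0000], [5.0000, 3.0000, 0.0000]] (det J = -288.967347).
Solving J·Δ = −F gives Δ = (-2.1113, 0.1022, -0.4132).
Then the next iterate is (x, y, z)₁ = (0.8887, -0.3978, 0.5868).

(0.8887, -0.3978, 0.5868)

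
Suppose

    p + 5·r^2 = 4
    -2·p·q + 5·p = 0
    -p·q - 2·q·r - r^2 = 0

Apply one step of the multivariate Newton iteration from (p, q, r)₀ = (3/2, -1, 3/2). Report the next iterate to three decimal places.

(0.131, -0.695, 1.008)

At (3/2, -1, 3/2): F = (8.750, 10.500, 2.250).
Jacobian J = [[1, 0, 10·r], [-2·q + 5, -2·p, 0], [-q, -p - 2·r, -2·q - 2·r]].
At the point, J = [[1.000, 0.000, 15.000], [7.000, -3.000, 0.000], [1.000, -4.500, -1.000]] (det J = -424.500).
Solving J·Δ = −F gives Δ = (-1.369, 0.305, -0.492).
Then the next iterate is (p, q, r)₁ = (0.131, -0.695, 1.008).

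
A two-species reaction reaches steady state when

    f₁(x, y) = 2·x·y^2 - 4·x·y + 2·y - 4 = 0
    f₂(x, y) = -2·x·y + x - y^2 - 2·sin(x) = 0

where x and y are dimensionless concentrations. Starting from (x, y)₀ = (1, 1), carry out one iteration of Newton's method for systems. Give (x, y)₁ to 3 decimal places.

(-0.921, 1.079)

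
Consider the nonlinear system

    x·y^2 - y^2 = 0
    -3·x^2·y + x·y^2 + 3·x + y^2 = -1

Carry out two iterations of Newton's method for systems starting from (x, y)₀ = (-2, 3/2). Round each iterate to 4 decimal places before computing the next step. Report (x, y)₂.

At (-2, 3/2): F = (-6.7500, -25.2500).
Jacobian J = [[y^2, 2·x·y - 2·y], [-6·x·y + y^2 + 3, -3·x^2 + 2·x·y + 2·y]].
At the point, J = [[2.2500, -9.0000], [23.2500, -15.0000]] (det J = 175.5000).
Solving J·Δ = −F gives Δ = (0.7179, -0.5705).
Then the next iterate is (x, y)₁ = (-1.2821, 0.9295).
Round to (-1.2821, 0.9295) and repeat: F = (-1.971667, -7.673708), J = [[0.863970, -4.242424], [11.014242, -5.455765]].
Δ = (0.5188, -0.3591), so (x, y)₂ = (-0.7633, 0.5704).

(-0.7633, 0.5704)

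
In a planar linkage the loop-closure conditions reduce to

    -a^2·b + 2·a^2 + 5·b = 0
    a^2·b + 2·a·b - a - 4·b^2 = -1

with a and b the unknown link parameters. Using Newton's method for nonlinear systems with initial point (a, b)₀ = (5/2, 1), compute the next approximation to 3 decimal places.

(0.658, 2.632)

At (5/2, 1): F = (11.250, 5.750).
Jacobian J = [[-2·a·b + 4·a, -a^2 + 5], [2·a·b + 2·b - 1, a^2 + 2·a - 8·b]].
At the point, J = [[5.000, -1.250], [6.000, 3.250]] (det J = 23.750).
Solving J·Δ = −F gives Δ = (-1.842, 1.632).
Then the next iterate is (a, b)₁ = (0.658, 2.632).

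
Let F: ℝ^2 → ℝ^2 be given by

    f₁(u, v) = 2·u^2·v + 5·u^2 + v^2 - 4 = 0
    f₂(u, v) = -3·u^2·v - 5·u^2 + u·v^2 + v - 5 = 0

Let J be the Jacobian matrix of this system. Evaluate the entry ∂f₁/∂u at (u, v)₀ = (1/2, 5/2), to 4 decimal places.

10.0000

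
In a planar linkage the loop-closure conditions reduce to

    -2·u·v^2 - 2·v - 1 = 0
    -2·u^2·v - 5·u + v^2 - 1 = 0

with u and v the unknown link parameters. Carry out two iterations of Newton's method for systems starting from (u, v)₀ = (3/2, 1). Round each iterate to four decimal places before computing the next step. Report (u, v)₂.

(-0.1264, -0.1406)

At (3/2, 1): F = (-6.0000, -12.0000).
Jacobian J = [[-2·v^2, -4·u·v - 2], [-4·u·v - 5, -2·u^2 + 2·v]].
At the point, J = [[-2.0000, -8.0000], [-11.0000, -2.5000]] (det J = -83.0000).
Solving J·Δ = −F gives Δ = (-0.9759, -0.5060).
Then the next iterate is (u, v)₁ = (0.5241, 0.4940).
Round to (0.5241, 0.4940) and repeat: F = (-2.243799, -3.647849), J = [[-0.488072, -3.035622], [-6.035622, 0.438638]].
Δ = (-0.6505, -0.6346), so (u, v)₂ = (-0.1264, -0.1406).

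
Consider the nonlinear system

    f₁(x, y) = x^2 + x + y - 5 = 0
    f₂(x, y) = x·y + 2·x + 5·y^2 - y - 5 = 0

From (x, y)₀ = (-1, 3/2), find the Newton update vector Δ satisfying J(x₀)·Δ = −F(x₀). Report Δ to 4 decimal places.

(-2.8333, 0.6667)

At (-1, 3/2): F = (-3.5000, 1.2500).
Jacobian J = [[2·x + 1, 1], [y + 2, x + 10·y - 1]].
At the point, J = [[-1.0000, 1.0000], [3.5000, 13.0000]] (det J = -16.5000).
Solving J·Δ = −F gives Δ = (-2.8333, 0.6667).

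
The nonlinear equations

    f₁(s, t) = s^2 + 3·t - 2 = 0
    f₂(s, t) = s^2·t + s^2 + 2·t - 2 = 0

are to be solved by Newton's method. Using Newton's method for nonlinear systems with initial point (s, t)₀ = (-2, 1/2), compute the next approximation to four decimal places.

At (-2, 1/2): F = (3.5000, 5.0000).
Jacobian J = [[2·s, 3], [2·s·t + 2·s, s^2 + 2]].
At the point, J = [[-4.0000, 3.0000], [-6.0000, 6.0000]] (det J = -6.0000).
Solving J·Δ = −F gives Δ = (1.0000, 0.1667).
Then the next iterate is (s, t)₁ = (-1.0000, 0.6667).

(-1.0000, 0.6667)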